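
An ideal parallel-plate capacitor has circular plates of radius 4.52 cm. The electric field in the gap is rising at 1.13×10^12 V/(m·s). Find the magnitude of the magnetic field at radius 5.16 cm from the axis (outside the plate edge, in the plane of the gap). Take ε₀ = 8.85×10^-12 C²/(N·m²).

2.49×10^-7 T

Total displacement current: I_d = ε₀(πR²)(dE/dt) = (8.85×10^-12)(6.418×10^-3)(1.13×10^12) = 0.06418 A.
For r ≥ R the full I_d is enclosed: B = μ₀ I_d/(2πr) = (4π×10^-7)(0.06418)/(2π·0.0516) = 2.49×10^-7 T.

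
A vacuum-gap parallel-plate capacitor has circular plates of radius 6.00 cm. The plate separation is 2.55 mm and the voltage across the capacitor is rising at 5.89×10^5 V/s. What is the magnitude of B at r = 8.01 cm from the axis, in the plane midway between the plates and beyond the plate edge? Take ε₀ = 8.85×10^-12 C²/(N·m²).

With E = V/d, dE/dt = 2.310×10^8 V/(m·s) and πR² = 0.01131 m², giving I_d = ε₀ πR² dE/dt = 2.312×10^-5 A.
Outside the plates the loop encloses all of I_d, so B·2πr = μ₀ I_d and B = 5.77×10^-11 T.

5.77×10^-11 T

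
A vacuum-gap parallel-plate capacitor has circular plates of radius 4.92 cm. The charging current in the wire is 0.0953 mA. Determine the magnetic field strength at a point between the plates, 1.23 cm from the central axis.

9.68×10^-11 T

Between the plates the displacement current equals the wire current: I_d = 0.0953 mA = 9.53×10^-5 A.
An Ampèrian loop of radius r encloses a fraction (r/R)² of I_d. Then B·2πr = μ₀ I_d (r/R)², giving B = μ₀ I_d r/(2πR²) = 9.68×10^-11 T.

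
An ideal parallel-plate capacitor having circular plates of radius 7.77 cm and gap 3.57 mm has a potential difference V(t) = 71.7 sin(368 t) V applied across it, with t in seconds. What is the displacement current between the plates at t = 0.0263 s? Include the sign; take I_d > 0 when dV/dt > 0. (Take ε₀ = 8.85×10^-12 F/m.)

-1.20×10^-6 A

C = ε₀A/d = (8.85×10^-12)(0.01897)/(3.57×10^-3) = 4.703×10^-11 F. dV/dt = V₀ω·cos(ωt); at ωt = 9.6784 rad this factor is -0.9680.
I_d = C dV/dt = (4.703×10^-11)(71.7)(368)(-0.9680) = -1.20×10^-6 A.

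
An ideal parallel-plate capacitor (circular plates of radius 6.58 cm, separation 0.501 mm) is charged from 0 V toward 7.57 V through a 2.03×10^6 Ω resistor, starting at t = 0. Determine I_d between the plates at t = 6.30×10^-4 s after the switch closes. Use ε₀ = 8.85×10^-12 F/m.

1.02×10^-6 A

With C = ε₀A/d = (8.85×10^-12)(0.01360)/(5.01×10^-4) = 2.402×10^-10 F, the time constant is τ = RC = 4.876×10^-4 s, so t/τ = 1.292 and e^(−t/τ) = 0.2747.
I_d = I_cond = (V₀/R) e^(−t/τ) = (3.729×10^-6)(0.2747) = 1.02×10^-6 A.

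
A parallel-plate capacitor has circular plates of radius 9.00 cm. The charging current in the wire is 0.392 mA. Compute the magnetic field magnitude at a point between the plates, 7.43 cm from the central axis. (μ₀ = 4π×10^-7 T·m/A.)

By continuity the displacement current in the gap matches the conduction current: I_d = 3.92×10^-4 A.
∮B·dl = μ₀ I_d,enc with I_d,enc = I_d r²/R² = 2.672×10^-4 A; so B = μ₀ I_d,enc/(2πr) = 7.19×10^-10 T.

7.19×10^-10 T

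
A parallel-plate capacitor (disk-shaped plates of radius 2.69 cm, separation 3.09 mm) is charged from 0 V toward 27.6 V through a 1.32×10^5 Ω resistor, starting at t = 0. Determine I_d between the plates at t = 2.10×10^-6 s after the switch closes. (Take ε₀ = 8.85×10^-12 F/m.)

C = ε₀A/d = (8.85×10^-12)(2.273×10^-3)/(3.09×10^-3) = 6.510×10^-12 F, so τ = RC = 8.593×10^-7 s.
The conduction current is I(t) = (V₀/R) e^(−t/τ), and the displacement current between the plates equals it.
t/τ = 2.444; I_d = (27.6/1.32×10^5) · e^(−2.444) = (2.091×10^-4)(0.08681) = 1.82×10^-5 A.

1.82×10^-5 A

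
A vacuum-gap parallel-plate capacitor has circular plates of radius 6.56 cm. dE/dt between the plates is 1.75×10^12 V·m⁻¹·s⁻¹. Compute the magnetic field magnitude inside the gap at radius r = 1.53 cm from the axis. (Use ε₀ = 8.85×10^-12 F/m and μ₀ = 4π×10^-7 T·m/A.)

1.49×10^-7 T

I_d = ε₀ dΦ_E/dt = ε₀ πR² (dE/dt) = (8.85×10^-12)(0.01352)(1.75×10^12) = 0.2094 A through the full plate area.
For r < R the Ampère–Maxwell law gives B(2πr) = μ₀ I_d (r²/R²), so B = μ₀ I_d r/(2πR²) = (4π×10^-7)(0.2094)(0.0153)/(2π·0.0656²) = 1.49×10^-7 T.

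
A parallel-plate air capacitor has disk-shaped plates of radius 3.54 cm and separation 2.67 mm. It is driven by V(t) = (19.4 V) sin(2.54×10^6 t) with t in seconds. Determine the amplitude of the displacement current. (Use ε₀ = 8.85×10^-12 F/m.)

6.43×10^-4 A

The displacement current equals the conduction current C dV/dt, which peaks at C V₀ ω.
With C = ε₀A/d = (8.85×10^-12)(3.937×10^-3)/(2.67×10^-3) = 1.305×10^-11 F and ω = 2.54×10^6 rad/s, I_d,max = (1.305×10^-11)(19.4)(2.54×10^6) = 6.43×10^-4 A.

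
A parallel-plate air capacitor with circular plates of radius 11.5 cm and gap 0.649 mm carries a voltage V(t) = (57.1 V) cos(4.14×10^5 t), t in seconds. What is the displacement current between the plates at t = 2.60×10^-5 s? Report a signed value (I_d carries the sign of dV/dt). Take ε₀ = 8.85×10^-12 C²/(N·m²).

dV/dt = (57.1)(4.14×10^5)·−sin(10.764) = 2.301×10^7 V/s.
I_d = C dV/dt with C = ε₀A/d = (8.85×10^-12)(0.04155)/(6.49×10^-4) = 5.666×10^-10 F, so I_d = (5.666×10^-10)(2.301×10^7) = 0.0130 A.

0.0130 A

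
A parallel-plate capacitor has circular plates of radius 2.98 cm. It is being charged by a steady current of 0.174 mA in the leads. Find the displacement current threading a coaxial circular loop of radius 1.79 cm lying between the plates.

By continuity the displacement current in the gap matches the conduction current: I_d = 1.74×10^-4 A.
Through an area πr² the displacement current is I_d·(πr²/πR²) = I_d (r/R)² = 6.28×10^-5 A.

6.28×10^-5 A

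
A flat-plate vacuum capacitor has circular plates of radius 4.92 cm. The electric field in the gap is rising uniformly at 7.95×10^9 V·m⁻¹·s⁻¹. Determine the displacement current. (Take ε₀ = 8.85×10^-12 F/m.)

5.35×10^-4 A

The displacement current is ε₀ times dΦ_E/dt = ε₀ A dE/dt = (8.85×10^-12)(7.605×10^-3)(7.95×10^9) = 5.35×10^-4 A.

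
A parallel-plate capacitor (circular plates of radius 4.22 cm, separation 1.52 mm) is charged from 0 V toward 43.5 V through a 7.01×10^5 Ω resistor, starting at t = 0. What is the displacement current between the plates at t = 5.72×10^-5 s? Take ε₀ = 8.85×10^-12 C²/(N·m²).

5.07×10^-6 A

With C = ε₀A/d = (8.85×10^-12)(5.595×10^-3)/(1.52×10^-3) = 3.258×10^-11 F, the time constant is τ = RC = 2.284×10^-5 s, so t/τ = 2.504 and e^(−t/τ) = 0.08176.
I_d = I_cond = (V₀/R) e^(−t/τ) = (6.205×10^-5)(0.08176) = 5.07×10^-6 A.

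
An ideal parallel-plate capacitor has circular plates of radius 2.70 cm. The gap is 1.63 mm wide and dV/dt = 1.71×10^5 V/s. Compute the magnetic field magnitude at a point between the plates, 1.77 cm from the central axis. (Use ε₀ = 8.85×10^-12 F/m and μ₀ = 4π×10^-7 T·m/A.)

1.03×10^-11 T

dE/dt = (dV/dt)/d = 1.049×10^8 V/(m·s); I_d = ε₀(πR²)(dE/dt) = (8.85×10^-12)(2.290×10^-3)(1.049×10^8) = 2.126×10^-6 A.
For r < R the Ampère–Maxwell law gives B(2πr) = μ₀ I_d (r²/R²), so B = μ₀ I_d r/(2πR²) = (4π×10^-7)(2.126×10^-6)(0.0177)/(2π·0.0270²) = 1.03×10^-11 T.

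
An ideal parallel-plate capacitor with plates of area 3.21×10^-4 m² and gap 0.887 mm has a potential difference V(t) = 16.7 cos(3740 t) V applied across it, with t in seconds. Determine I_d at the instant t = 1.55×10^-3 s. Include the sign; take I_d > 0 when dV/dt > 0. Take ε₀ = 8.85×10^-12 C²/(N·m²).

dE/dt = (V₀ω/d)·−sin(ωt) with ωt = 5.797 rad: (16.7)(3740)(0.4673)/(8.87×10^-4) = 3.290×10^7 V/(m·s).
I_d = ε₀ A dE/dt = (8.85×10^-12)(3.21×10^-4)(3.290×10^7) = 9.35×10^-8 A.

9.35×10^-8 A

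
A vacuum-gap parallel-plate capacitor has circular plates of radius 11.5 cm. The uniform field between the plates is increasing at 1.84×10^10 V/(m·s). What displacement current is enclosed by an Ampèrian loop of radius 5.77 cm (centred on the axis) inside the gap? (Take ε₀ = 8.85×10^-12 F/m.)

1.70×10^-3 A

I_d = ε₀ dΦ_E/dt = ε₀ πR² (dE/dt) = (8.85×10^-12)(0.04155)(1.84×10^10) = 6.766×10^-3 A through the full plate area.
The field is uniform, so I_d,enc = I_d (r/R)² = (6.766×10^-3)(5.77/11.5)² = 1.70×10^-3 A.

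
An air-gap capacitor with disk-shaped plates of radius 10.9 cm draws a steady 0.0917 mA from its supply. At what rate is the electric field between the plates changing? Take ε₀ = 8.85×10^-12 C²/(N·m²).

By continuity, I_d in the gap equals the 0.0917 mA flowing in the wire.
Since I_d = ε₀ A dE/dt, dE/dt = I_d/(ε₀A) = (9.17×10^-5)/((8.85×10^-12)(0.03733)) = 2.78×10^8 V/(m·s).

2.78×10^8 V/(m·s)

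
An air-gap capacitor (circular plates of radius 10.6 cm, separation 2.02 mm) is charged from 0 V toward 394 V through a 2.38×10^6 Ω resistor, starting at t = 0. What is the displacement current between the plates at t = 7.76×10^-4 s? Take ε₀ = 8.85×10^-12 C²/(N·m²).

With C = ε₀A/d = (8.85×10^-12)(0.03530)/(2.02×10^-3) = 1.547×10^-10 F, the time constant is τ = RC = 3.682×10^-4 s, so t/τ = 2.108 and e^(−t/τ) = 0.1215.
I_d = I_cond = (V₀/R) e^(−t/τ) = (1.655×10^-4)(0.1215) = 2.01×10^-5 A.

2.01×10^-5 A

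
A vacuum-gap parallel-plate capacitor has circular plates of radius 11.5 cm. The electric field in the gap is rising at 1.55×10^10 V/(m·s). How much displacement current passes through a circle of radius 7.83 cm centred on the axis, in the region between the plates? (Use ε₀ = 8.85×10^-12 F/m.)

Through the whole plate area (πR² = 0.04155 m²), I_d = ε₀ πR² dE/dt = 5.700×10^-3 A.
Since J_d is uniform, the enclosed fraction is (r/R)² = 0.4636, giving I_d,enc = 2.64×10^-3 A.

2.64×10^-3 A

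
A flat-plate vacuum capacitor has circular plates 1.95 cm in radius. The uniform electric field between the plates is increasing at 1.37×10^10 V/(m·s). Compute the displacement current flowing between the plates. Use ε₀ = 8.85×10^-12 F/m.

I_d = ε₀ A (dE/dt) = (8.85×10^-12)(1.195×10^-3 m²)(1.37×10^10) = 1.45×10^-4 A.

1.45×10^-4 A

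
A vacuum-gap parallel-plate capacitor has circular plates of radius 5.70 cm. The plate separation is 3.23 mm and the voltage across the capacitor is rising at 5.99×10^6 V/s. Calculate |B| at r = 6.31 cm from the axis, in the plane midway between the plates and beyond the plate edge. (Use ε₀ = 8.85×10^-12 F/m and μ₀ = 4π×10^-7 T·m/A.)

5.31×10^-10 T

With E = V/d, dE/dt = 1.854×10^9 V/(m·s) and πR² = 0.01021 m², giving I_d = ε₀ πR² dE/dt = 1.675×10^-4 A.
Outside the plates the loop encloses all of I_d, so B·2πr = μ₀ I_d and B = 5.31×10^-10 T.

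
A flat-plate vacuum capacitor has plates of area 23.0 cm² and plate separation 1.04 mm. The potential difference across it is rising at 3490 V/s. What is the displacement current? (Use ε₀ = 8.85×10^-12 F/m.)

6.83×10^-8 A

E = V/d so dE/dt = (dV/dt)/d = 3.356×10^6 V/(m·s), and I_d = ε₀ A dE/dt = (8.85×10^-12)(2.30×10^-3)(3.356×10^6) = 6.83×10^-8 A.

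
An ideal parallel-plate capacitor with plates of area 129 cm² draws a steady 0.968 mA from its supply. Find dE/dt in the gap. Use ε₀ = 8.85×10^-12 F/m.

8.48×10^9 V/(m·s)

Charge continuity gives I_d = I = 9.68×10^-4 A between the plates.
Then dE/dt = I_d/(ε₀A) = 8.48×10^9 V/(m·s).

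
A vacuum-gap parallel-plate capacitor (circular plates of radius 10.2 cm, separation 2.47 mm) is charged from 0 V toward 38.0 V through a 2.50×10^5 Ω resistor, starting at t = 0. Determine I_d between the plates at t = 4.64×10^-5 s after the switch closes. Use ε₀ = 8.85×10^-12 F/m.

C = ε₀A/d = (8.85×10^-12)(0.03269)/(2.47×10^-3) = 1.171×10^-10 F and τ = RC = 2.927×10^-5 s. I_d in the gap equals the RC charging current.
I_d(t) = (V₀/R) e^(−t/τ) = 1.520×10^-4 · e^(−1.585) = 3.12×10^-5 A.

3.12×10^-5 A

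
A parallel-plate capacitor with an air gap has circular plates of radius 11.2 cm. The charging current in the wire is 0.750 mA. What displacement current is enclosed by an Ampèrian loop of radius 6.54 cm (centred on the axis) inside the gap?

No conduction current crosses the gap, so I_d there equals the 7.50×10^-4 A in the leads.
Since J_d is uniform, the enclosed fraction is (r/R)² = 0.3410, giving I_d,enc = 2.56×10^-4 A.

2.56×10^-4 A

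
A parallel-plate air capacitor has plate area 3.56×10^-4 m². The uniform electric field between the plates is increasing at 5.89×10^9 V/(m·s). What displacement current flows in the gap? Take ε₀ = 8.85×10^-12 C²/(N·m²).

The displacement current is ε₀ times dΦ_E/dt = ε₀ A dE/dt = (8.85×10^-12)(3.56×10^-4)(5.89×10^9) = 1.86×10^-5 A.

1.86×10^-5 A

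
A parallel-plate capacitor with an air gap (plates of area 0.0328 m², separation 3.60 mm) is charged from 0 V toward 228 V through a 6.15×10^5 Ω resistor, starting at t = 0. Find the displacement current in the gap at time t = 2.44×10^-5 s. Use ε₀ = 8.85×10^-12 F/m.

2.27×10^-4 A

C = ε₀A/d = (8.85×10^-12)(0.0328)/(3.60×10^-3) = 8.063×10^-11 F, so τ = RC = 4.959×10^-5 s.
The conduction current is I(t) = (V₀/R) e^(−t/τ), and the displacement current between the plates equals it.
t/τ = 0.4920; I_d = (228/6.15×10^5) · e^(−0.4920) = (3.707×10^-4)(0.6114) = 2.27×10^-4 A.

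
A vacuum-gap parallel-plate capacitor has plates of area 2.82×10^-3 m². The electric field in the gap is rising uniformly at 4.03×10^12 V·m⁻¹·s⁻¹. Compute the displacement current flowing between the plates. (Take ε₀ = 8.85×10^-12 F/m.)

0.101 A

I_d = ε₀ A (dE/dt) = (8.85×10^-12)(2.82×10^-3 m²)(4.03×10^12) = 0.101 A.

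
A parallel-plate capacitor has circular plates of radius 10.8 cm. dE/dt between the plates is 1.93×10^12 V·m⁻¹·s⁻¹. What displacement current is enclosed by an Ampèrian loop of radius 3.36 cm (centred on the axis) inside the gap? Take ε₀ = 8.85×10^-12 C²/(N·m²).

0.0606 A

Total displacement current: I_d = ε₀(πR²)(dE/dt) = (8.85×10^-12)(0.03664)(1.93×10^12) = 0.6258 A.
The field is uniform, so I_d,enc = I_d (r/R)² = (0.6258)(3.36/10.8)² = 0.0606 A.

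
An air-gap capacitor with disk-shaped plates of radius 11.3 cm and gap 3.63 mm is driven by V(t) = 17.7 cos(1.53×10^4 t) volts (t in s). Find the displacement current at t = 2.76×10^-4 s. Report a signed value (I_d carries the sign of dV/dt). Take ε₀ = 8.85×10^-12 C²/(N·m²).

C = ε₀A/d = (8.85×10^-12)(0.04011)/(3.63×10^-3) = 9.779×10^-11 F. dV/dt = V₀ω·−sin(ωt); at ωt = 4.2228 rad this factor is 0.8825.
I_d = C dV/dt = (9.779×10^-11)(17.7)(1.53×10^4)(0.8825) = 2.34×10^-5 A.

2.34×10^-5 A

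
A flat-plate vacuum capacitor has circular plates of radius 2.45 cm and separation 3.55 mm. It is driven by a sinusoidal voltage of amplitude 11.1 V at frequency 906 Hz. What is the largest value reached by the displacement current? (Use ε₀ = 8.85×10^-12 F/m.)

2.97×10^-7 A

The displacement current equals the conduction current C dV/dt, which peaks at C V₀ ω.
With C = ε₀A/d = (8.85×10^-12)(1.886×10^-3)/(3.55×10^-3) = 4.702×10^-12 F and ω = 2πf = 5693 rad/s, I_d,max = (4.702×10^-12)(11.1)(5693) = 2.97×10^-7 A.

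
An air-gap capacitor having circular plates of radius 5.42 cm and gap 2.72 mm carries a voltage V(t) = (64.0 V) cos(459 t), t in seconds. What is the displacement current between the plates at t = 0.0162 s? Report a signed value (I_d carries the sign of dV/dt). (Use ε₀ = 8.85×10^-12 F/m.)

-8.06×10^-7 A

C = ε₀A/d = (8.85×10^-12)(9.229×10^-3)/(2.72×10^-3) = 3.003×10^-11 F. dV/dt = V₀ω·−sin(ωt); at ωt = 7.4358 rad this factor is -0.9138.
I_d = C dV/dt = (3.003×10^-11)(64.0)(459)(-0.9138) = -8.06×10^-7 A.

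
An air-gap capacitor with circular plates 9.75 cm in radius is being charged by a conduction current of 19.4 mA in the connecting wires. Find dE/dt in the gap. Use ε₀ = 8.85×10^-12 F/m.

The displacement current between the plates equals the conduction current, I_d = 19.4 mA.
Inverting I_d = ε₀ A dE/dt gives dE/dt = 0.0194 / (8.85×10^-12 · 0.02986) = 7.34×10^10 V/(m·s).

7.34×10^10 V/(m·s)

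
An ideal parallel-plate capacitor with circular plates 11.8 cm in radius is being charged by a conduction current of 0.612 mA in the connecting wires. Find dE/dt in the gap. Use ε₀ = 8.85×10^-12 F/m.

The displacement current between the plates equals the conduction current, I_d = 0.612 mA.
Then dE/dt = I_d/(ε₀A) = 1.58×10^9 V/(m·s).

1.58×10^9 V/(m·s)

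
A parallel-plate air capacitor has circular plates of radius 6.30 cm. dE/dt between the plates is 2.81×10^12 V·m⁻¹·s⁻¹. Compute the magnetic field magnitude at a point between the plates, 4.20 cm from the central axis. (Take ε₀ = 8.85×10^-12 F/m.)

Total displacement current: I_d = ε₀(πR²)(dE/dt) = (8.85×10^-12)(0.01247)(2.81×10^12) = 0.3101 A.
∮B·dl = μ₀ I_d,enc with I_d,enc = I_d r²/R² = 0.1378 A; so B = μ₀ I_d,enc/(2πr) = 6.56×10^-7 T.

6.56×10^-7 T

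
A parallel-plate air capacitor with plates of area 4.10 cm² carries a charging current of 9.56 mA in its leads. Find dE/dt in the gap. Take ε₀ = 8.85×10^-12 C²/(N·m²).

2.63×10^12 V/(m·s)

By continuity, I_d in the gap equals the 9.56 mA flowing in the wire.
Then dE/dt = I_d/(ε₀A) = 2.63×10^12 V/(m·s).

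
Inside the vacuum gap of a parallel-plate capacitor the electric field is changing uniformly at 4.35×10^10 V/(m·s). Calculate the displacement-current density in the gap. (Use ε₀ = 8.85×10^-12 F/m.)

0.385 A/m²

J_d = ε₀ dE/dt = (8.85×10^-12)(4.35×10^10) = 0.385 A/m².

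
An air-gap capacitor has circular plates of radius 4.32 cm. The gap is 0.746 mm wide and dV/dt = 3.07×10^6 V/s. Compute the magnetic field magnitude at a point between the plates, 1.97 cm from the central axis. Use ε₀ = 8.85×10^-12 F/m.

4.51×10^-10 T

With E = V/d, dE/dt = 4.115×10^9 V/(m·s) and πR² = 5.863×10^-3 m², giving I_d = ε₀ πR² dE/dt = 2.135×10^-4 A.
An Ampèrian loop of radius r encloses a fraction (r/R)² of I_d. Then B·2πr = μ₀ I_d (r/R)², giving B = μ₀ I_d r/(2πR²) = 4.51×10^-10 T.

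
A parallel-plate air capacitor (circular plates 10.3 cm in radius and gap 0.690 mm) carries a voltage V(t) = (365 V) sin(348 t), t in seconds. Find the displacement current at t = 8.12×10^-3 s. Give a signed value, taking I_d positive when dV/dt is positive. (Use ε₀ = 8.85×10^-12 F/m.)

dV/dt = (365)(348)·cos(2.82576) = -1.207×10^5 V/s.
I_d = C dV/dt with C = ε₀A/d = (8.85×10^-12)(0.03333)/(6.90×10^-4) = 4.275×10^-10 F, so I_d = (4.275×10^-10)(-1.207×10^5) = -5.16×10^-5 A.

-5.16×10^-5 A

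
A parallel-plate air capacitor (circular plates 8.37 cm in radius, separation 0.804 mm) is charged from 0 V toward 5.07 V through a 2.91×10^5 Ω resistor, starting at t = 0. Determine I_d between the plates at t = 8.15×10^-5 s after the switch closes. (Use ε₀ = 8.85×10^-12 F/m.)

5.48×10^-6 A

C = ε₀A/d = (8.85×10^-12)(0.02201)/(8.04×10^-4) = 2.423×10^-10 F, so τ = RC = 7.051×10^-5 s.
The conduction current is I(t) = (V₀/R) e^(−t/τ), and the displacement current between the plates equals it.
t/τ = 1.156; I_d = (5.07/2.91×10^5) · e^(−1.156) = (1.742×10^-5)(0.3147) = 5.48×10^-6 A.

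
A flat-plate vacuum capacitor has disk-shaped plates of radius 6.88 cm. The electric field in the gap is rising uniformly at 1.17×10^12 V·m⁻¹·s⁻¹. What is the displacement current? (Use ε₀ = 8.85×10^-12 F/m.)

0.154 A

With a uniform field, Φ_E = EA, so I_d = ε₀ A dE/dt = 0.154 A.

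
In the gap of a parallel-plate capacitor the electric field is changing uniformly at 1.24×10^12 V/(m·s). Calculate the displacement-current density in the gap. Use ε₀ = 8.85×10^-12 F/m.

J_d = ε₀ ∂E/∂t, so J_d = 11.0 A/m².

11.0 A/m²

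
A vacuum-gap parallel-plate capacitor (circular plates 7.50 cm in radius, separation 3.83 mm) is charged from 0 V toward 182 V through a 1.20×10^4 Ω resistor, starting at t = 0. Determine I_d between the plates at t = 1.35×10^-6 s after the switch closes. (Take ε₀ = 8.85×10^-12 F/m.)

9.65×10^-4 A

With C = ε₀A/d = (8.85×10^-12)(0.01767)/(3.83×10^-3) = 4.083×10^-11 F, the time constant is τ = RC = 4.900×10^-7 s, so t/τ = 2.755 and e^(−t/τ) = 0.06361.
I_d = I_cond = (V₀/R) e^(−t/τ) = (0.01517)(0.06361) = 9.65×10^-4 A.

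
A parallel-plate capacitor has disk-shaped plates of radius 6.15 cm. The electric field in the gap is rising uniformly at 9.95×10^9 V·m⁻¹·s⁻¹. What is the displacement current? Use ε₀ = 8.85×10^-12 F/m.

1.05×10^-3 A

I_d = ε₀ A (dE/dt) = (8.85×10^-12)(0.01188 m²)(9.95×10^9) = 1.05×10^-3 A.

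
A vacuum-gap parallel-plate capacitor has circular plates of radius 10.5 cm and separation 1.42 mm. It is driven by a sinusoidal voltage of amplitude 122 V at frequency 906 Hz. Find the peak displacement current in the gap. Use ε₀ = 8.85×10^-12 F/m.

1.50×10^-4 A

(dE/dt)_max = V₀ω/d = 4.891×10^8 V/(m·s); ω = 2πf = 5693 rad/s.
I_d,max = ε₀ A (dE/dt)_max = (8.85×10^-12)(0.03464)(4.891×10^8) = 1.50×10^-4 A.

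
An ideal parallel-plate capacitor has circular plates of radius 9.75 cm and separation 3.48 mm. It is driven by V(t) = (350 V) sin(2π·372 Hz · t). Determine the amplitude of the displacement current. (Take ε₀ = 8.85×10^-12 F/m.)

6.21×10^-5 A

The displacement current equals the conduction current C dV/dt, which peaks at C V₀ ω.
With C = ε₀A/d = (8.85×10^-12)(0.02986)/(3.48×10^-3) = 7.594×10^-11 F and ω = 2πf = 2337 rad/s, I_d,max = (7.594×10^-11)(350)(2337) = 6.21×10^-5 A.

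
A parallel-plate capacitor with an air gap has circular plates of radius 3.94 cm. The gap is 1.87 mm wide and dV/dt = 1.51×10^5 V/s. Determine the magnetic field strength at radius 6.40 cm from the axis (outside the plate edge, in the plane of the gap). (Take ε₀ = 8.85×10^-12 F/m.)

I_d = C dV/dt with C = ε₀πR²/d = 2.308×10^-11 F, so I_d = (2.308×10^-11)(1.51×10^5) = 3.485×10^-6 A.
For r ≥ R the full I_d is enclosed: B = μ₀ I_d/(2πr) = (4π×10^-7)(3.485×10^-6)/(2π·0.0640) = 1.09×10^-11 T.

1.09×10^-11 T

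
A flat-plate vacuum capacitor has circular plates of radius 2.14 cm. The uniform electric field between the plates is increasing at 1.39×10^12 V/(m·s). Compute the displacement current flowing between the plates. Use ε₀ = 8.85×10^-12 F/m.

With a uniform field, Φ_E = EA, so I_d = ε₀ A dE/dt = 0.0177 A.

0.0177 A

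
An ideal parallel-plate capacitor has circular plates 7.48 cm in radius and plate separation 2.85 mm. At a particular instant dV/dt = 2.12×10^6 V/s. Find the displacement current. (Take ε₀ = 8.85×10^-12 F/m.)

The displacement current equals the charging current C dV/dt. With C = ε₀A/d = (8.85×10^-12)(0.01758)/(2.85×10^-3) = 5.459×10^-11 F, I_d = (5.459×10^-11)(2.12×10^6) = 1.16×10^-4 A.

1.16×10^-4 A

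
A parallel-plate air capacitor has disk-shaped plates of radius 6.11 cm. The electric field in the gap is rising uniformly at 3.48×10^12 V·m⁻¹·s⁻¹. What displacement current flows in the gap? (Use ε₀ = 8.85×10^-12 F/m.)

0.361 A

The displacement current is ε₀ times dΦ_E/dt = ε₀ A dE/dt = (8.85×10^-12)(0.01173)(3.48×10^12) = 0.361 A.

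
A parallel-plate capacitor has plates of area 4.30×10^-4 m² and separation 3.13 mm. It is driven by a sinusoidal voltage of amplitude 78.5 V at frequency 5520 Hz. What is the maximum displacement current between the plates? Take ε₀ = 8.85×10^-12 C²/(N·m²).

3.31×10^-6 A

The displacement current equals the conduction current C dV/dt, which peaks at C V₀ ω.
With C = ε₀A/d = (8.85×10^-12)(4.30×10^-4)/(3.13×10^-3) = 1.216×10^-12 F and ω = 2πf = 3.468×10^4 rad/s, I_d,max = (1.216×10^-12)(78.5)(3.468×10^4) = 3.31×10^-6 A.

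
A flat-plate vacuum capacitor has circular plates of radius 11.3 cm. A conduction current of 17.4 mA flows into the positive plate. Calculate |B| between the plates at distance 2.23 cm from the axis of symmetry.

No conduction current crosses the gap, so I_d there equals the 0.0174 A in the leads.
∮B·dl = μ₀ I_d,enc with I_d,enc = I_d r²/R² = 6.776×10^-4 A; so B = μ₀ I_d,enc/(2πr) = 6.08×10^-9 T.

6.08×10^-9 T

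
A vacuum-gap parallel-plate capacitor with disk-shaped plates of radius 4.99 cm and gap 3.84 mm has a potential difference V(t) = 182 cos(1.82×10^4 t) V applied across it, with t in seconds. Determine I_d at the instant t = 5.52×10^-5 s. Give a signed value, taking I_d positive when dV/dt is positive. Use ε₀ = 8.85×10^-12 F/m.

dV/dt = (182)(1.82×10^4)·−sin(1.00464) = -2.796×10^6 V/s.
I_d = C dV/dt with C = ε₀A/d = (8.85×10^-12)(7.823×10^-3)/(3.84×10^-3) = 1.803×10^-11 F, so I_d = (1.803×10^-11)(-2.796×10^6) = -5.04×10^-5 A.

-5.04×10^-5 A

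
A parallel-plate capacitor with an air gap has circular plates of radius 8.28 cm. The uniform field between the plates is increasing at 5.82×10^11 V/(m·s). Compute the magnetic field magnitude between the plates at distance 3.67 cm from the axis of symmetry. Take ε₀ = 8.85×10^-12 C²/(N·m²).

Through the whole plate area (πR² = 0.02154 m²), I_d = ε₀ πR² dE/dt = 0.1109 A.
∮B·dl = μ₀ I_d,enc with I_d,enc = I_d r²/R² = 0.02179 A; so B = μ₀ I_d,enc/(2πr) = 1.19×10^-7 T.

1.19×10^-7 T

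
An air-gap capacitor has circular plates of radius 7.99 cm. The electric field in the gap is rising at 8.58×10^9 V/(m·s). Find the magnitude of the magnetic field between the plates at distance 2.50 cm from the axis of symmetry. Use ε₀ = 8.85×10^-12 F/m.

1.19×10^-9 T

I_d = ε₀ dΦ_E/dt = ε₀ πR² (dE/dt) = (8.85×10^-12)(0.02006)(8.58×10^9) = 1.523×10^-3 A through the full plate area.
For r < R the Ampère–Maxwell law gives B(2πr) = μ₀ I_d (r²/R²), so B = μ₀ I_d r/(2πR²) = (4π×10^-7)(1.523×10^-3)(0.0250)/(2π·0.0799²) = 1.19×10^-9 T.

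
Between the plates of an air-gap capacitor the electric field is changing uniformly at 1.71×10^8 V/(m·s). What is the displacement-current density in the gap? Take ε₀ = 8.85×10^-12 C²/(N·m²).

J_d = ε₀ dE/dt = (8.85×10^-12)(1.71×10^8) = 1.51×10^-3 A/m².

1.51×10^-3 A/m²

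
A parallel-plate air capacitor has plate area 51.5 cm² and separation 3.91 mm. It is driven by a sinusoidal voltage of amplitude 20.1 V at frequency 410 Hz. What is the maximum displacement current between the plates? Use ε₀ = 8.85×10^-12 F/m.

6.04×10^-7 A

C = ε₀A/d = (8.85×10^-12)(5.15×10^-3)/(3.91×10^-3) = 1.166×10^-11 F; ω = 2πf = 2576 rad/s.
I_d = C dV/dt, so |I_d|_max = C V₀ ω = (1.166×10^-11)(20.1)(2576) = 6.04×10^-7 A.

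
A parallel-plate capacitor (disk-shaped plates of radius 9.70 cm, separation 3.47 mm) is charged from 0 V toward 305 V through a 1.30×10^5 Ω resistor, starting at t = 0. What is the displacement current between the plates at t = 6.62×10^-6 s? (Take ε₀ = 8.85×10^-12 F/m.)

1.19×10^-3 A

With C = ε₀A/d = (8.85×10^-12)(0.02956)/(3.47×10^-3) = 7.539×10^-11 F, the time constant is τ = RC = 9.801×10^-6 s, so t/τ = 0.6754 and e^(−t/τ) = 0.5090.
I_d = I_cond = (V₀/R) e^(−t/τ) = (2.346×10^-3)(0.5090) = 1.19×10^-3 A.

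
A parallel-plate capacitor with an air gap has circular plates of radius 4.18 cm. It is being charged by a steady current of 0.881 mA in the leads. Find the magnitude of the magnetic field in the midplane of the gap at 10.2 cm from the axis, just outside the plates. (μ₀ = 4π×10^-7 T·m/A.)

1.73×10^-9 T

No conduction current crosses the gap, so I_d there equals the 8.81×10^-4 A in the leads.
With r > R the enclosed displacement current is the full I_d; B = μ₀ I_d / (2πr) = 1.73×10^-9 T.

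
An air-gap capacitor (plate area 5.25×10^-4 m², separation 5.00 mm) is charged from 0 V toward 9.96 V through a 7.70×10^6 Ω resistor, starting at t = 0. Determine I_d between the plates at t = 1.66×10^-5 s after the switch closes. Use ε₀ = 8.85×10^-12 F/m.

With C = ε₀A/d = (8.85×10^-12)(5.25×10^-4)/(5.00×10^-3) = 9.292×10^-13 F, the time constant is τ = RC = 7.155×10^-6 s, so t/τ = 2.320 and e^(−t/τ) = 0.09827.
I_d = I_cond = (V₀/R) e^(−t/τ) = (1.294×10^-6)(0.09827) = 1.27×10^-7 A.

1.27×10^-7 A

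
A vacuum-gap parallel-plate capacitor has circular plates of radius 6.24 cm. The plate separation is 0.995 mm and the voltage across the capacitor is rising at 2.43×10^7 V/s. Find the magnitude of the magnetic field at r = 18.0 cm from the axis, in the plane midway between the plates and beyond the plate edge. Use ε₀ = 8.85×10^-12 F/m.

2.94×10^-9 T

I_d = C dV/dt with C = ε₀πR²/d = 1.088×10^-10 F, so I_d = (1.088×10^-10)(2.43×10^7) = 2.644×10^-3 A.
For r ≥ R the full I_d is enclosed: B = μ₀ I_d/(2πr) = (4π×10^-7)(2.644×10^-3)/(2π·0.180) = 2.94×10^-9 T.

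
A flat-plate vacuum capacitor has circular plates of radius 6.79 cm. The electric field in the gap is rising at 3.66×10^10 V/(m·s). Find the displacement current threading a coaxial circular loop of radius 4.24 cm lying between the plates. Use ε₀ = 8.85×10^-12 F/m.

Through the whole plate area (πR² = 0.01448 m²), I_d = ε₀ πR² dE/dt = 4.690×10^-3 A.
Through an area πr² the displacement current is I_d·(πr²/πR²) = I_d (r/R)² = 1.83×10^-3 A.

1.83×10^-3 A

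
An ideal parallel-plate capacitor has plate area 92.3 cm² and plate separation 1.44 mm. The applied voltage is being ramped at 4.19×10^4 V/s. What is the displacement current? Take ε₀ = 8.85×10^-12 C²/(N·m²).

E = V/d so dE/dt = (dV/dt)/d = 2.910×10^7 V/(m·s), and I_d = ε₀ A dE/dt = (8.85×10^-12)(9.23×10^-3)(2.910×10^7) = 2.38×10^-6 A.

2.38×10^-6 A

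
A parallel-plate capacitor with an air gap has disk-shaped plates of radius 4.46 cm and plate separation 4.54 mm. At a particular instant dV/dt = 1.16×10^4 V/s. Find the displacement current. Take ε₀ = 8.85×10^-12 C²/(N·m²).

1.41×10^-7 A

The displacement current equals the charging current C dV/dt. With C = ε₀A/d = (8.85×10^-12)(6.249×10^-3)/(4.54×10^-3) = 1.218×10^-11 F, I_d = (1.218×10^-11)(1.16×10^4) = 1.41×10^-7 A.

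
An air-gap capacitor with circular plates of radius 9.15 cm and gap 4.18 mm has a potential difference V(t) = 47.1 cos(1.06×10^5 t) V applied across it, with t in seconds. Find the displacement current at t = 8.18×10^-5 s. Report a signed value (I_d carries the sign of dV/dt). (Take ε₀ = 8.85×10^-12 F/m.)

-1.90×10^-4 A

dE/dt = (V₀ω/d)·−sin(ωt) with ωt = 8.6708 rad: (47.1)(1.06×10^5)(-0.6845)/(4.18×10^-3) = -8.176×10^8 V/(m·s).
I_d = ε₀ A dE/dt = (8.85×10^-12)(0.02630)(-8.176×10^8) = -1.90×10^-4 A.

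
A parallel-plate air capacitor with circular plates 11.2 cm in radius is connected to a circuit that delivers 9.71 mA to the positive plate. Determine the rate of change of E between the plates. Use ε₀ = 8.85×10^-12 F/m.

2.78×10^10 V/(m·s)

The displacement current between the plates equals the conduction current, I_d = 9.71 mA.
Inverting I_d = ε₀ A dE/dt gives dE/dt = 9.71×10^-3 / (8.85×10^-12 · 0.03941) = 2.78×10^10 V/(m·s).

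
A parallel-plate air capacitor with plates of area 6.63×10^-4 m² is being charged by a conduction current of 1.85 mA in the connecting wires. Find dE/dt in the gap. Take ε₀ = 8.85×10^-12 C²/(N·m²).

3.15×10^11 V/(m·s)

Charge continuity gives I_d = I = 1.85×10^-3 A between the plates.
Then dE/dt = I_d/(ε₀A) = 3.15×10^11 V/(m·s).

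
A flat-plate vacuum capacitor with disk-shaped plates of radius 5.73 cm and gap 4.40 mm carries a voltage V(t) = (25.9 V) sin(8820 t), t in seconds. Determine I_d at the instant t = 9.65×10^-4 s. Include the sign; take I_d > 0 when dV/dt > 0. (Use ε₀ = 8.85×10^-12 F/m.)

-2.90×10^-6 A

dV/dt = (25.9)(8820)·cos(8.5113) = -1.396×10^5 V/s.
I_d = C dV/dt with C = ε₀A/d = (8.85×10^-12)(0.01031)/(4.40×10^-3) = 2.074×10^-11 F, so I_d = (2.074×10^-11)(-1.396×10^5) = -2.90×10^-6 A.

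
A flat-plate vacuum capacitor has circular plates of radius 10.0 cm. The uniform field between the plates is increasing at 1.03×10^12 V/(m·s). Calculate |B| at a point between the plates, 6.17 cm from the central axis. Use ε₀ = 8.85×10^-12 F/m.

Total displacement current: I_d = ε₀(πR²)(dE/dt) = (8.85×10^-12)(0.03142)(1.03×10^12) = 0.2864 A.
An Ampèrian loop of radius r encloses a fraction (r/R)² of I_d. Then B·2πr = μ₀ I_d (r/R)², giving B = μ₀ I_d r/(2πR²) = 3.53×10^-7 T.

3.53×10^-7 T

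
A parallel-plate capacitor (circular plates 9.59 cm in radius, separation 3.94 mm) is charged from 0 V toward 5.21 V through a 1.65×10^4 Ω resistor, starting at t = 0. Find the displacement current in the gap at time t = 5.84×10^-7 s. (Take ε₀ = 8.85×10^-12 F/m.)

1.83×10^-4 A

C = ε₀A/d = (8.85×10^-12)(0.02889)/(3.94×10^-3) = 6.489×10^-11 F, so τ = RC = 1.071×10^-6 s.
The conduction current is I(t) = (V₀/R) e^(−t/τ), and the displacement current between the plates equals it.
t/τ = 0.5453; I_d = (5.21/1.65×10^4) · e^(−0.5453) = (3.158×10^-4)(0.5797) = 1.83×10^-4 A.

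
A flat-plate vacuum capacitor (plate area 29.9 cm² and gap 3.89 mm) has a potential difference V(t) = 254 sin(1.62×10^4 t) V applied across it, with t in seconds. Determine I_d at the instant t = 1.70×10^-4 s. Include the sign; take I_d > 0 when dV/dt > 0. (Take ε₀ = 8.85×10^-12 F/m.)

-2.59×10^-5 A

dE/dt = (V₀ω/d)·cos(ωt) with ωt = 2.754 rad: (254)(1.62×10^4)(-0.9258)/(3.89×10^-3) = -9.793×10^8 V/(m·s).
I_d = ε₀ A dE/dt = (8.85×10^-12)(2.99×10^-3)(-9.793×10^8) = -2.59×10^-5 A.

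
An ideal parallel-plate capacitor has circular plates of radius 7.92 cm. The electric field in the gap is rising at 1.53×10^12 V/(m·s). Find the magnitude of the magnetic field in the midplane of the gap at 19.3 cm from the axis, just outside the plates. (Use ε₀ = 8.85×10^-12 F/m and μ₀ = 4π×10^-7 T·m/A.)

Through the whole plate area (πR² = 0.01971 m²), I_d = ε₀ πR² dE/dt = 0.2669 A.
For r ≥ R the full I_d is enclosed: B = μ₀ I_d/(2πr) = (4π×10^-7)(0.2669)/(2π·0.193) = 2.77×10^-7 T.

2.77×10^-7 T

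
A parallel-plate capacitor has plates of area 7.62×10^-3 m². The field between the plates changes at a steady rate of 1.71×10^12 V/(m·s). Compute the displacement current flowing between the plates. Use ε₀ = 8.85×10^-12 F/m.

0.115 A

I_d = ε₀ A (dE/dt) = (8.85×10^-12)(7.62×10^-3 m²)(1.71×10^12) = 0.115 A.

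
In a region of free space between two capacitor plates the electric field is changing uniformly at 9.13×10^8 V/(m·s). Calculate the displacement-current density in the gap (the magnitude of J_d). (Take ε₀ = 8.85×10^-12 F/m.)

8.08×10^-3 A/m²

J_d = ε₀ ∂E/∂t, so J_d = 8.08×10^-3 A/m².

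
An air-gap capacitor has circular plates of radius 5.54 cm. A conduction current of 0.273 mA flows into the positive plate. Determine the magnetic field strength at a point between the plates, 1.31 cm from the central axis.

By continuity the displacement current in the gap matches the conduction current: I_d = 2.73×10^-4 A.
∮B·dl = μ₀ I_d,enc with I_d,enc = I_d r²/R² = 1.526×10^-5 A; so B = μ₀ I_d,enc/(2πr) = 2.33×10^-10 T.

2.33×10^-10 T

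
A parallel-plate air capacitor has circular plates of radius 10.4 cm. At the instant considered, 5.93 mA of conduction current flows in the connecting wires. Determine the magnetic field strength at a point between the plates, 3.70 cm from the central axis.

4.06×10^-9 T

By continuity the displacement current in the gap matches the conduction current: I_d = 5.93×10^-3 A.
For r < R the Ampère–Maxwell law gives B(2πr) = μ₀ I_d (r²/R²), so B = μ₀ I_d r/(2πR²) = (4π×10^-7)(5.93×10^-3)(0.0370)/(2π·0.104²) = 4.06×10^-9 T.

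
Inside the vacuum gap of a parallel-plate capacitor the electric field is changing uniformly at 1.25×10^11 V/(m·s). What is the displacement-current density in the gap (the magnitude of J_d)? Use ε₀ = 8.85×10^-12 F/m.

J_d = ε₀ dE/dt = (8.85×10^-12)(1.25×10^11) = 1.11 A/m².

1.11 A/m²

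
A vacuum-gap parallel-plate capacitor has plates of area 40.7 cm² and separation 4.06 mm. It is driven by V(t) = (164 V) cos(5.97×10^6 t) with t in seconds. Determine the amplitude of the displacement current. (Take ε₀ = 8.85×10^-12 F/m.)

C = ε₀A/d = (8.85×10^-12)(4.07×10^-3)/(4.06×10^-3) = 8.872×10^-12 F; ω = 5.97×10^6 rad/s.
I_d = C dV/dt, so |I_d|_max = C V₀ ω = (8.872×10^-12)(164)(5.97×10^6) = 8.69×10^-3 A.

8.69×10^-3 A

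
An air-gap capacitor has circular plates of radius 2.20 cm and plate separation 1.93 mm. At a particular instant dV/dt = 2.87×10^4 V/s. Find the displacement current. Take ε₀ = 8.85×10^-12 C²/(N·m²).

C = ε₀A/d = (8.85×10^-12)(1.521×10^-3)/(1.93×10^-3) = 6.975×10^-12 F.
I_d = C dV/dt = (6.975×10^-12)(2.87×10^4) = 2.00×10^-7 A.

2.00×10^-7 A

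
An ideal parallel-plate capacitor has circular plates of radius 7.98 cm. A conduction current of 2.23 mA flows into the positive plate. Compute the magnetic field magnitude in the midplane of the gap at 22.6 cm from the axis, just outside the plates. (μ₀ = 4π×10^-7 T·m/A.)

No conduction current crosses the gap, so I_d there equals the 2.23×10^-3 A in the leads.
With r > R the enclosed displacement current is the full I_d; B = μ₀ I_d / (2πr) = 1.97×10^-9 T.

1.97×10^-9 T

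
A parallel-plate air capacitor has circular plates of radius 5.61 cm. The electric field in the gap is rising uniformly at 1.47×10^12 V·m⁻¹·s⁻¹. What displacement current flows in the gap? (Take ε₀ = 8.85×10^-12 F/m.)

I_d = ε₀ A (dE/dt) = (8.85×10^-12)(9.887×10^-3 m²)(1.47×10^12) = 0.129 A.

0.129 A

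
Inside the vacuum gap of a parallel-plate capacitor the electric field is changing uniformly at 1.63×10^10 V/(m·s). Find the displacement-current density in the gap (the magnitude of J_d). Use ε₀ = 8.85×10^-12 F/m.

0.144 A/m²

J_d = ε₀ ∂E/∂t, so J_d = 0.144 A/m².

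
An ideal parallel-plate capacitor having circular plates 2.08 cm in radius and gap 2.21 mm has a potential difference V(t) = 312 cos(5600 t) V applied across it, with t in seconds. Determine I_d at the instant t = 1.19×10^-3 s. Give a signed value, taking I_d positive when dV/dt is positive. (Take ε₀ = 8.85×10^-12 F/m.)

-3.53×10^-6 A

C = ε₀A/d = (8.85×10^-12)(1.359×10^-3)/(2.21×10^-3) = 5.442×10^-12 F. dV/dt = V₀ω·−sin(ωt); at ωt = 6.664 rad this factor is -0.3717.
I_d = C dV/dt = (5.442×10^-12)(312)(5600)(-0.3717) = -3.53×10^-6 A.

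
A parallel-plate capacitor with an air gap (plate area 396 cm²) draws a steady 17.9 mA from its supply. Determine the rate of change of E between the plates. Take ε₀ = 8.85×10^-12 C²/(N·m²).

5.11×10^10 V/(m·s)

By continuity, I_d in the gap equals the 17.9 mA flowing in the wire.
Since I_d = ε₀ A dE/dt, dE/dt = I_d/(ε₀A) = (0.0179)/((8.85×10^-12)(0.0396)) = 5.11×10^10 V/(m·s).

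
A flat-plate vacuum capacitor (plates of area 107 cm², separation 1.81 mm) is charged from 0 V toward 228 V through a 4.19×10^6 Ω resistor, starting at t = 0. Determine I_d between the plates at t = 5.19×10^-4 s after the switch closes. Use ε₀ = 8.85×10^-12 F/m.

5.10×10^-6 A

With C = ε₀A/d = (8.85×10^-12)(0.0107)/(1.81×10^-3) = 5.232×10^-11 F, the time constant is τ = RC = 2.192×10^-4 s, so t/τ = 2.368 and e^(−t/τ) = 0.09367.
I_d = I_cond = (V₀/R) e^(−t/τ) = (5.442×10^-5)(0.09367) = 5.10×10^-6 A.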